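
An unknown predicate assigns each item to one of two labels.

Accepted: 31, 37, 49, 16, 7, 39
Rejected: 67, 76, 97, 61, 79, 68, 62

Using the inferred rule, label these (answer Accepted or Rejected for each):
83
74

The pattern is that an item is 'Accepted' exactly when: at most 49.
Rejected: 83, since 83 > 49.
Rejected: 74, since 74 > 49.

Rejected, Rejected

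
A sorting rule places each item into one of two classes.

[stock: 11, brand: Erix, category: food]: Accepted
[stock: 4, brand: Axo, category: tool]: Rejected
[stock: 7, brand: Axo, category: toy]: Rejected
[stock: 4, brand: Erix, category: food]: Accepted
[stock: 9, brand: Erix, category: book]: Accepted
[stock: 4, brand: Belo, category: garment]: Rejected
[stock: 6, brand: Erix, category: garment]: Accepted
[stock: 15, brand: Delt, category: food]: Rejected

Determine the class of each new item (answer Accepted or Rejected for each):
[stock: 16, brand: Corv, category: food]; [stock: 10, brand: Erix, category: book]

Rejected, Accepted

The rule appears to be: brand is Erix.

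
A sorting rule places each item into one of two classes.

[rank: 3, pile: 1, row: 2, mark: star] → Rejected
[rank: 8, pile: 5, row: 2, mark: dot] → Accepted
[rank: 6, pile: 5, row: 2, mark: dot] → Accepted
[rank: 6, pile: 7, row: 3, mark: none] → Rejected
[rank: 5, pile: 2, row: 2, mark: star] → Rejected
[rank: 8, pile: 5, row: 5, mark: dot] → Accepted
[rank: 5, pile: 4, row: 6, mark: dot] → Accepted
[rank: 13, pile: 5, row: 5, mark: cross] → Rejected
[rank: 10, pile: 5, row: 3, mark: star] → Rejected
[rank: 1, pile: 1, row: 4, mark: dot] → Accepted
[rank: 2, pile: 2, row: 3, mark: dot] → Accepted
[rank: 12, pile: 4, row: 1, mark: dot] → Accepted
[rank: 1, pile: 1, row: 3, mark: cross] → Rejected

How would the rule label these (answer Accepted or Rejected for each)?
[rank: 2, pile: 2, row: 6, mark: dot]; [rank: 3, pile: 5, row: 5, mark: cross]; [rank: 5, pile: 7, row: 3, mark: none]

Rule: mark is dot. This holds for each 'Accepted' example and fails for each 'Rejected' one.
[rank: 2, pile: 2, row: 6, mark: dot]: mark is dot — passes, so Accepted. [rank: 3, pile: 5, row: 5, mark: cross]: mark is cross — fails this test, so Rejected. [rank: 5, pile: 7, row: 3, mark: none]: mark is none — fails this test, so Rejected.

Accepted, Rejected, Rejected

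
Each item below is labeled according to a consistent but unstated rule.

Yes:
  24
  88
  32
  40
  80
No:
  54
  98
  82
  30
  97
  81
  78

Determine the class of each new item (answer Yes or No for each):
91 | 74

No, No

Every 'Yes' example satisfies: multiple of 4. None of the 'No' examples do.
91: 91 = 4·22 + 3 — does not satisfy this, so No.
74: 74 = 4·18 + 2 — does not satisfy this, so No.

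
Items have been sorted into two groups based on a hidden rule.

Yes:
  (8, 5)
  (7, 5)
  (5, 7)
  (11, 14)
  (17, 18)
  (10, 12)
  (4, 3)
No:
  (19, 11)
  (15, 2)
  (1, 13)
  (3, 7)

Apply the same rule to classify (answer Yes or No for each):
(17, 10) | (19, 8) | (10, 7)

No, No, Yes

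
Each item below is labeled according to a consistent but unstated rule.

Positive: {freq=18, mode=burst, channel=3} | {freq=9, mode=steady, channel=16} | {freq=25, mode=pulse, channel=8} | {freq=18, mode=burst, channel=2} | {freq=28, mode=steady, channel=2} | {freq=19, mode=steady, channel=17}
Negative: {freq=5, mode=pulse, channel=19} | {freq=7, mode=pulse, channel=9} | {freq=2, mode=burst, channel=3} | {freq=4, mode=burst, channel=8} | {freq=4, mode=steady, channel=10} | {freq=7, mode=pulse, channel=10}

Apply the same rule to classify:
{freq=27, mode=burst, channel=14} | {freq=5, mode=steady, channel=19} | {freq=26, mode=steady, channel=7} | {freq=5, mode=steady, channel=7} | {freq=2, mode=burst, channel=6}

Positive, Negative, Positive, Negative, Negative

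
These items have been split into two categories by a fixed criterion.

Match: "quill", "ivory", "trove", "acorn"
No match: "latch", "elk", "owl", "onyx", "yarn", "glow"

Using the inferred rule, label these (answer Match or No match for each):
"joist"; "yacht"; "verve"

Match, No match, Match

The distinguishing property — has ≥ 2 vowels — holds for all the 'Match' cases and none of the 'No match' cases.
Match: "joist", since 2 vowels.
No match: "yacht", since 1 vowel.
Match: "verve", since 2 vowels.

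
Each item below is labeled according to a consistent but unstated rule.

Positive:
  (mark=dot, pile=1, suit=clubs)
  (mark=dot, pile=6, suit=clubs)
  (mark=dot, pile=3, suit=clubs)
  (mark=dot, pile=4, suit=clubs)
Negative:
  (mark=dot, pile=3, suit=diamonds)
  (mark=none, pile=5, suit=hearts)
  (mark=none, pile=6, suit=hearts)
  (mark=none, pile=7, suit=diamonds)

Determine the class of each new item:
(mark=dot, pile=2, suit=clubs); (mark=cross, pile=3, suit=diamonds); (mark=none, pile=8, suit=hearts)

The rule appears to be: suit is clubs.

Positive, Negative, Negative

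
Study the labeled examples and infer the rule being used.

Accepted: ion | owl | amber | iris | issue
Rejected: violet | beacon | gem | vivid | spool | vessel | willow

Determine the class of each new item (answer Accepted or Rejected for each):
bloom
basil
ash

'Accepted' ⟺ starts with a vowel.
bloom → starts with 'b' → Rejected.
basil → starts with 'b' → Rejected.
ash → starts with 'a' → Accepted.

Rejected, Rejected, Accepted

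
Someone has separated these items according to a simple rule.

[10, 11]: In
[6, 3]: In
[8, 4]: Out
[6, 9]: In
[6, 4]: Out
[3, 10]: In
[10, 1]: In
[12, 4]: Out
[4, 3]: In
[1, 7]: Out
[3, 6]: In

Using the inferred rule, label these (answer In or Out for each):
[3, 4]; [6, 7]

The pattern is that an item is 'In' exactly when: sum is odd.

In, In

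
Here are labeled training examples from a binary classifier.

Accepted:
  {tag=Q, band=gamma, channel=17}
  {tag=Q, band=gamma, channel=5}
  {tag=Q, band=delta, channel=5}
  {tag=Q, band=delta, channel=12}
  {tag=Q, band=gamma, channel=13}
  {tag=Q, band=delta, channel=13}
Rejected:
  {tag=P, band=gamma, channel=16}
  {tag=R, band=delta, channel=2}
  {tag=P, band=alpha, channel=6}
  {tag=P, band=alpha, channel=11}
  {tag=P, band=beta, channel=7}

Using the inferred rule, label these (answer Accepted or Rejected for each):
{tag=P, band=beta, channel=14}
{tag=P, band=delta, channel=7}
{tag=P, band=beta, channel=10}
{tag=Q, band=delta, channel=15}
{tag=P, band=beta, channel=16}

The simplest hypothesis consistent with all the labels is: tag is Q.

Rejected, Rejected, Rejected, Accepted, Rejected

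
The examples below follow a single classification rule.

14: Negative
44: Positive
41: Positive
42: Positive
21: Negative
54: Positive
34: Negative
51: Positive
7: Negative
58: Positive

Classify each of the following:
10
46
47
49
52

Negative, Positive, Positive, Positive, Positive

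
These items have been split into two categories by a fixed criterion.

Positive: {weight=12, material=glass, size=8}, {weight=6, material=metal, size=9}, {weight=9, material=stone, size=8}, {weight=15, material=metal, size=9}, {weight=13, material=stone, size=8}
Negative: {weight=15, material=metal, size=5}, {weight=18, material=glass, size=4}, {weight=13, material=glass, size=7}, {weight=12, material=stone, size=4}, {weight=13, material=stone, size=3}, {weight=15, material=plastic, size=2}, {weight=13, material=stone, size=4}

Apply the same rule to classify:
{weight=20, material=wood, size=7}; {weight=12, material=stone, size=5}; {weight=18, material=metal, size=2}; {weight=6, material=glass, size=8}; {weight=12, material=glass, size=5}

All 'Positive' examples share one property — size ≥ 8 — and every 'Negative' example lacks it.
{weight=20, material=wood, size=7} — size = 7, hence Negative.
{weight=12, material=stone, size=5} — size = 5, hence Negative.
{weight=18, material=metal, size=2} — size = 2, hence Negative.
{weight=6, material=glass, size=8} — size = 8, hence Positive.
{weight=12, material=glass, size=5} — size = 5, hence Negative.

Negative, Negative, Negative, Positive, Negative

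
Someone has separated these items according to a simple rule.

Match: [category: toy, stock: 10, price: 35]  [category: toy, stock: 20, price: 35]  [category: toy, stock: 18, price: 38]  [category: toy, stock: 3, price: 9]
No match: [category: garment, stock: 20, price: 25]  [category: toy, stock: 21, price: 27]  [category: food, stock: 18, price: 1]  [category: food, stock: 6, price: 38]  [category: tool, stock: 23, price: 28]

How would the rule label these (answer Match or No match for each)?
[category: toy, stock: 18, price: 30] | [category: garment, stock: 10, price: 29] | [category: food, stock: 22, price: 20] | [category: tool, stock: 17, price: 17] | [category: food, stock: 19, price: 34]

Rule: category is toy AND stock ≤ 20. This holds for each 'Match' example and fails for each 'No match' one.
[category: toy, stock: 18, price: 30] → category is toy, stock = 18 → Match. [category: garment, stock: 10, price: 29] → category is garment, stock = 10 → No match. [category: food, stock: 22, price: 20] → category is food, stock = 22 → No match. [category: tool, stock: 17, price: 17] → category is tool, stock = 17 → No match. [category: food, stock: 19, price: 34] → category is food, stock = 19 → No match.

Match, No match, No match, No match, No match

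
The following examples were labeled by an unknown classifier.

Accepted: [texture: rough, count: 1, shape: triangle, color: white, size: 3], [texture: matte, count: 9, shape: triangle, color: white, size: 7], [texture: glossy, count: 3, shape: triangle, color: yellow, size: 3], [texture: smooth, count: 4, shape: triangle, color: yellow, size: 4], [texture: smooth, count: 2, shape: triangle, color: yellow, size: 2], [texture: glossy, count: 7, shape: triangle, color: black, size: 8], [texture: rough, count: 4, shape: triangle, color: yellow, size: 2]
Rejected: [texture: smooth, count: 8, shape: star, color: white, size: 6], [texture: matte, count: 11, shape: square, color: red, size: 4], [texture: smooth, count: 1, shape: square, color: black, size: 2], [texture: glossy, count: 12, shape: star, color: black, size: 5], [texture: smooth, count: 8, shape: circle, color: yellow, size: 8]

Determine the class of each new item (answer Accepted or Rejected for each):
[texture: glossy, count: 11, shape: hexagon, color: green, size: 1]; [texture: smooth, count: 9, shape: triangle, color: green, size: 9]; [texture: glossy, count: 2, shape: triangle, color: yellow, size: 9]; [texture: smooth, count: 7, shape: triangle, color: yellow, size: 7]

Looking at the examples, the only property every 'Accepted' case has and every 'Rejected' case lacks is: shape is triangle.
[texture: glossy, count: 11, shape: hexagon, color: green, size: 1]: shape is hexagon, does not fit → Rejected.
[texture: smooth, count: 9, shape: triangle, color: green, size: 9]: shape is triangle, matches → Accepted.
[texture: glossy, count: 2, shape: triangle, color: yellow, size: 9]: shape is triangle, matches → Accepted.
[texture: smooth, count: 7, shape: triangle, color: yellow, size: 7]: shape is triangle, matches → Accepted.

Rejected, Accepted, Accepted, Accepted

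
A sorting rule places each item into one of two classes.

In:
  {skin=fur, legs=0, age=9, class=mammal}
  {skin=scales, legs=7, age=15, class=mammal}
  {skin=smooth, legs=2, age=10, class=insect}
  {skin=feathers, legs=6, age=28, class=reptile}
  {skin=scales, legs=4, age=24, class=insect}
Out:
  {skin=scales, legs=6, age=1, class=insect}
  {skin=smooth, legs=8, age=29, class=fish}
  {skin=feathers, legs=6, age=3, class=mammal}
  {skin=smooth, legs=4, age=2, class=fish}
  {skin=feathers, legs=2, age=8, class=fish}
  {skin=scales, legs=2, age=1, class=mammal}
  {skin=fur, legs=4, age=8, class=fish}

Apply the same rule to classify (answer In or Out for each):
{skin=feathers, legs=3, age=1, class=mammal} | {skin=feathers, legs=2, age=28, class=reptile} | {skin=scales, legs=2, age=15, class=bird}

Out, In, In

The pattern is that an item is 'In' exactly when: age ≥ 9 AND age ≤ 28.
{skin=feathers, legs=3, age=1, class=mammal}: Out (age = 1).
{skin=feathers, legs=2, age=28, class=reptile}: In (age = 28).
{skin=scales, legs=2, age=15, class=bird}: In (age = 15).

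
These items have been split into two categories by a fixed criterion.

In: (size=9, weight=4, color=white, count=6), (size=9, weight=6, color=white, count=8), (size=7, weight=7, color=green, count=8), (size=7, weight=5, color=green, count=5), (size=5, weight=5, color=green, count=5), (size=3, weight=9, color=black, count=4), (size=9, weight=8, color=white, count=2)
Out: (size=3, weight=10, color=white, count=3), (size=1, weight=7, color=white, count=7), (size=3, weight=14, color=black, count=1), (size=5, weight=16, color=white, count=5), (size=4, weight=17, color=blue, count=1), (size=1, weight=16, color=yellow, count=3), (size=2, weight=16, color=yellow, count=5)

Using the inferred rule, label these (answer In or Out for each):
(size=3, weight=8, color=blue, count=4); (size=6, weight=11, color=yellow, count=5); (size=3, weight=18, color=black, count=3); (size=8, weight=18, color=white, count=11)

The rule appears to be: size ≥ 2 AND weight ≤ 9.
(size=3, weight=8, color=blue, count=4): size = 3, weight = 8, passes → In.
(size=6, weight=11, color=yellow, count=5): size = 6, weight = 11, doesn't match → Out.
(size=3, weight=18, color=black, count=3): size = 3, weight = 18, doesn't match → Out.
(size=8, weight=18, color=white, count=11): size = 8, weight = 18, doesn't match → Out.

In, Out, Out, Out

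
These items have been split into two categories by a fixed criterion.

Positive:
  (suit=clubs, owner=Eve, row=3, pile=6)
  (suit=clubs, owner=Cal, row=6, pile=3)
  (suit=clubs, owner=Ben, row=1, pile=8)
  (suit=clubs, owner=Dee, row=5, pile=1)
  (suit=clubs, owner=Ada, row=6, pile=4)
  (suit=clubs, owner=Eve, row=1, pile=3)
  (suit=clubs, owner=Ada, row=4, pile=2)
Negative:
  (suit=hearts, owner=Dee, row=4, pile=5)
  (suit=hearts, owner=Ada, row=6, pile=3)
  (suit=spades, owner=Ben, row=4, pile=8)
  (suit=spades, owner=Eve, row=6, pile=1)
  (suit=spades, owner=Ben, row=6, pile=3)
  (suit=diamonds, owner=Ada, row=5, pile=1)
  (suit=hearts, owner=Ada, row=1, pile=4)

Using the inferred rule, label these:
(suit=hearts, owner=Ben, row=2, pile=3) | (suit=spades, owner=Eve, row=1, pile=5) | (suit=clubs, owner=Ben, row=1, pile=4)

Negative, Negative, Positive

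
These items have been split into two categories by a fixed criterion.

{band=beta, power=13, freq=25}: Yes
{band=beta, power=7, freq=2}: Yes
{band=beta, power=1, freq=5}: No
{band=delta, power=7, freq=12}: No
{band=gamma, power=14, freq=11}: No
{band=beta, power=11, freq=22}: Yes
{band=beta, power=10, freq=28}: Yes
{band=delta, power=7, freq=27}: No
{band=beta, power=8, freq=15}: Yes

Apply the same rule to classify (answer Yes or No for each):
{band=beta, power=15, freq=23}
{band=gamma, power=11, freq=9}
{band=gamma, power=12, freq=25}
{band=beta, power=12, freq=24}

Yes, No, No, Yes

The pattern is that an item is 'Yes' exactly when: band is beta AND power ≥ 7.
{band=beta, power=15, freq=23}: band is beta, power = 15, passes → Yes. {band=gamma, power=11, freq=9}: band is gamma, power = 11, doesn't match → No. {band=gamma, power=12, freq=25}: band is gamma, power = 12, doesn't match → No. {band=beta, power=12, freq=24}: band is beta, power = 12, passes → Yes.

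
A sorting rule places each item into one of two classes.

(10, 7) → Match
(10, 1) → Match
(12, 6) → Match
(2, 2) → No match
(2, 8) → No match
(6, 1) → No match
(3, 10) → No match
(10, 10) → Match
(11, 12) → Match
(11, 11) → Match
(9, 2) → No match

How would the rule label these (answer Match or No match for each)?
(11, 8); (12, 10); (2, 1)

Every 'Match' example satisfies: first ≥ 10. None of the 'No match' examples do.
Match: (11, 8), since first 11. Match: (12, 10), since first 12. No match: (2, 1), since first 2.

Match, Match, No match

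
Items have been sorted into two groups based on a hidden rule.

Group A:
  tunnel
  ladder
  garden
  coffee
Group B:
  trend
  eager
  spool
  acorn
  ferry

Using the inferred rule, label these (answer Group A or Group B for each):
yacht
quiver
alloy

The pattern is that an item is 'Group A' exactly when: even length.
yacht — length 5, hence Group B. quiver — length 6, hence Group A. alloy — length 5, hence Group B.

Group B, Group A, Group B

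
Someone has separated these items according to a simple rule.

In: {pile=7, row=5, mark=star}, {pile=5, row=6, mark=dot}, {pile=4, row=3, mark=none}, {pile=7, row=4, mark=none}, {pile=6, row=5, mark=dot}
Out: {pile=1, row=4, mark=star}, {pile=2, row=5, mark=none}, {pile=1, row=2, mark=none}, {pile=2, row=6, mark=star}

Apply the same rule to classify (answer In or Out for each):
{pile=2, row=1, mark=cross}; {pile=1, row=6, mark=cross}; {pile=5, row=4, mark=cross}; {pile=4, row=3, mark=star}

A rule that fits every label: pile ≥ 4 — true of each 'In' example, false of each 'Out' one.
{pile=2, row=1, mark=cross}: pile = 2 — doesn't qualify, so Out. {pile=1, row=6, mark=cross}: pile = 1 — doesn't qualify, so Out. {pile=5, row=4, mark=cross}: pile = 5 — matches, so In. {pile=4, row=3, mark=star}: pile = 4 — matches, so In.

Out, Out, In, In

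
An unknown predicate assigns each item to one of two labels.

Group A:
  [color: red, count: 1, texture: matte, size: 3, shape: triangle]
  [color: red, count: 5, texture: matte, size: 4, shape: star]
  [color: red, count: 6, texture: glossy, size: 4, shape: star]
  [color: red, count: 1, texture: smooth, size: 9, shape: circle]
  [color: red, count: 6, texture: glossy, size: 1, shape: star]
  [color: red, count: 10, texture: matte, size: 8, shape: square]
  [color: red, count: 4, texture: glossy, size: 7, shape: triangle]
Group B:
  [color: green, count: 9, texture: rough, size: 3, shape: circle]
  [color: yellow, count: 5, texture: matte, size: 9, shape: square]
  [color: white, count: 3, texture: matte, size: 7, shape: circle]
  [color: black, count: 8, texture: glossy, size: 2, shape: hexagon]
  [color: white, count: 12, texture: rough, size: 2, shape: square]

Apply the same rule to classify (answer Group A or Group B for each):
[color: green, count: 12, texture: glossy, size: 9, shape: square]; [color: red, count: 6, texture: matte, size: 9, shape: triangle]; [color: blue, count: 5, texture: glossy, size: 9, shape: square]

The classifier is using: color is red.

Group B, Group A, Group B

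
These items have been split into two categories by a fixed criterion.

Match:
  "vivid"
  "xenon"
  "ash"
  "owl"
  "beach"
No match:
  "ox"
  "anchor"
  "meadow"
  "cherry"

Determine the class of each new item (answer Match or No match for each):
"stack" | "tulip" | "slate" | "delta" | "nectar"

The pattern is that an item is 'Match' exactly when: odd length.
Match: "stack", since length 5. Match: "tulip", since length 5. Match: "slate", since length 5. Match: "delta", since length 5. No match: "nectar", since length 6.

Match, Match, Match, Match, No match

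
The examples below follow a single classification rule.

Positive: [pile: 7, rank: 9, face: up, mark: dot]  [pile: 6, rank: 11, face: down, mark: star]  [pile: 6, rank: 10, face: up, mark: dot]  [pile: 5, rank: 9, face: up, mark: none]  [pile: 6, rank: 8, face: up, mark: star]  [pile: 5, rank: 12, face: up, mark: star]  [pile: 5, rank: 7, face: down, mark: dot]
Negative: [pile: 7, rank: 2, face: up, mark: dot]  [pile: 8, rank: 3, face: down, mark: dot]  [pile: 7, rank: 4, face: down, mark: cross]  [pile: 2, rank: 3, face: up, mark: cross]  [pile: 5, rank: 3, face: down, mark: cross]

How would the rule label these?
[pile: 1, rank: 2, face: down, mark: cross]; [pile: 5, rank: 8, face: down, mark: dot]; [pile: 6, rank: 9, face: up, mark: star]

One predicate separates the groups cleanly: rank ≥ 7.
[pile: 1, rank: 2, face: down, mark: cross]: rank = 2, doesn't match → Negative. [pile: 5, rank: 8, face: down, mark: dot]: rank = 8, passes → Positive. [pile: 6, rank: 9, face: up, mark: star]: rank = 9, passes → Positive.

Negative, Positive, Positive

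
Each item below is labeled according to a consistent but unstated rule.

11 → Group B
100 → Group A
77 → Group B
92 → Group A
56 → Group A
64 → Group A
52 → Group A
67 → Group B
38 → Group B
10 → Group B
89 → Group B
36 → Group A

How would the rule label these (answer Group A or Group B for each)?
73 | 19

Group B, Group B

All 'Group A' examples share one property — multiple of 4 — and every 'Group B' example lacks it.
73: 73 = 4·18 + 1, lacks this property → Group B.
19: 19 = 4·4 + 3, lacks this property → Group B.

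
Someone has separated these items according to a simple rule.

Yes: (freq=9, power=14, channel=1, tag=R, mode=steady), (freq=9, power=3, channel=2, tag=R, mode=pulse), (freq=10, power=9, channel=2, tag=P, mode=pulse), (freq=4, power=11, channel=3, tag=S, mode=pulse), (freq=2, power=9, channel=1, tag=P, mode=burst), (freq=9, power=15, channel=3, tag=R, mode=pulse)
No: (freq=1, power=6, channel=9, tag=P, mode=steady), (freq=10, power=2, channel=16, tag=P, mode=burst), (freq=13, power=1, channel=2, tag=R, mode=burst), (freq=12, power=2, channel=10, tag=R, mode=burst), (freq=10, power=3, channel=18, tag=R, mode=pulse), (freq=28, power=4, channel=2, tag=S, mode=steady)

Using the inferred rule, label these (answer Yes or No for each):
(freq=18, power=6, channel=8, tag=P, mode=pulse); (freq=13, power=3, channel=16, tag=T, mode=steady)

Rule: freq ≤ 10 AND channel ≤ 3. This holds for each 'Yes' example and fails for each 'No' one.
(freq=18, power=6, channel=8, tag=P, mode=pulse): No (freq = 18, channel = 8). (freq=13, power=3, channel=16, tag=T, mode=steady): No (freq = 13, channel = 16).

No, No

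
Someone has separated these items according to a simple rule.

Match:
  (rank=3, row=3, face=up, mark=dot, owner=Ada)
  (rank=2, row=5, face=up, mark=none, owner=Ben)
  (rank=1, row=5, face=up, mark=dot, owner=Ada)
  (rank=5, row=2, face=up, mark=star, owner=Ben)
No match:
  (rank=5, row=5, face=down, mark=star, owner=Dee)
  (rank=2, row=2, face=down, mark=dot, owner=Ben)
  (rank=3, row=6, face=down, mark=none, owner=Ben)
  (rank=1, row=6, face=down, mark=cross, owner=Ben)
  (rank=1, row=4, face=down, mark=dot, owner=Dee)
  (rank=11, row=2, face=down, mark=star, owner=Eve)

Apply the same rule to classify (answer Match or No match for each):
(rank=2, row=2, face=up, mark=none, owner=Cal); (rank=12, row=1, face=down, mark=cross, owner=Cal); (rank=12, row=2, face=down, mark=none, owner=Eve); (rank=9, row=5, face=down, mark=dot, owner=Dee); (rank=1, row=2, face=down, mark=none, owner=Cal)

Match, No match, No match, No match, No match

Rule: face is up. This holds for each 'Match' example and fails for each 'No match' one.
(rank=2, row=2, face=up, mark=none, owner=Cal): face is up, passes → Match. (rank=12, row=1, face=down, mark=cross, owner=Cal): face is down, does not satisfy this → No match. (rank=12, row=2, face=down, mark=none, owner=Eve): face is down, does not satisfy this → No match. (rank=9, row=5, face=down, mark=dot, owner=Dee): face is down, does not satisfy this → No match. (rank=1, row=2, face=down, mark=none, owner=Cal): face is down, does not satisfy this → No match.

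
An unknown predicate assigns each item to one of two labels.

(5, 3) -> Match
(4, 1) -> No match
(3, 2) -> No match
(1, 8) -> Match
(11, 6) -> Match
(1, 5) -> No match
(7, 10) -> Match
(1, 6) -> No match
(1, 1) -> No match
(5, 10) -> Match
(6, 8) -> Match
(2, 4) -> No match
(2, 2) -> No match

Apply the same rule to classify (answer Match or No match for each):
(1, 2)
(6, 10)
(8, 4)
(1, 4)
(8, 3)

No match, Match, Match, No match, Match

The simplest hypothesis consistent with all the labels is: sum ≥ 8.
(1, 2) → 1+2 = 3 → No match. (6, 10) → 6+10 = 16 → Match. (8, 4) → 8+4 = 12 → Match. (1, 4) → 1+4 = 5 → No match. (8, 3) → 8+3 = 11 → Match.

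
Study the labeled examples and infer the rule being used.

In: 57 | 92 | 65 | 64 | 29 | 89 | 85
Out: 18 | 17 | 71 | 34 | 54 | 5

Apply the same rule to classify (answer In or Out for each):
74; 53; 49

All 'In' examples share one property — digit sum ≥ 10 — and every 'Out' example lacks it.
74: In (digit sum 7+4 = 11). 53: Out (digit sum 5+3 = 8). 49: In (digit sum 4+9 = 13).

In, Out, In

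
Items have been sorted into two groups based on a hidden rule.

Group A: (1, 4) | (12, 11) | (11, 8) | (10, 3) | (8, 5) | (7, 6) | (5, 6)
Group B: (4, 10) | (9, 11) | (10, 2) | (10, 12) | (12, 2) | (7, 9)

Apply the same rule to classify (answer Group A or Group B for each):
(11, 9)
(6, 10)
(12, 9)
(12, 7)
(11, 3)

A rule that fits every label: sum is odd — true of each 'Group A' example, false of each 'Group B' one.
Group B: (11, 9), since 11+9 = 20. Group B: (6, 10), since 6+10 = 16. Group A: (12, 9), since 12+9 = 21. Group A: (12, 7), since 12+7 = 19. Group B: (11, 3), since 11+3 = 14.

Group B, Group B, Group A, Group A, Group B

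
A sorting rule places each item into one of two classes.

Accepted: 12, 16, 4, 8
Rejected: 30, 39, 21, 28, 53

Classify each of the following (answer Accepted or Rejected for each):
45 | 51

Rule: at most 16. This holds for each 'Accepted' example and fails for each 'Rejected' one.
Rejected: 45, since 45 > 16.
Rejected: 51, since 51 > 16.

Rejected, Rejected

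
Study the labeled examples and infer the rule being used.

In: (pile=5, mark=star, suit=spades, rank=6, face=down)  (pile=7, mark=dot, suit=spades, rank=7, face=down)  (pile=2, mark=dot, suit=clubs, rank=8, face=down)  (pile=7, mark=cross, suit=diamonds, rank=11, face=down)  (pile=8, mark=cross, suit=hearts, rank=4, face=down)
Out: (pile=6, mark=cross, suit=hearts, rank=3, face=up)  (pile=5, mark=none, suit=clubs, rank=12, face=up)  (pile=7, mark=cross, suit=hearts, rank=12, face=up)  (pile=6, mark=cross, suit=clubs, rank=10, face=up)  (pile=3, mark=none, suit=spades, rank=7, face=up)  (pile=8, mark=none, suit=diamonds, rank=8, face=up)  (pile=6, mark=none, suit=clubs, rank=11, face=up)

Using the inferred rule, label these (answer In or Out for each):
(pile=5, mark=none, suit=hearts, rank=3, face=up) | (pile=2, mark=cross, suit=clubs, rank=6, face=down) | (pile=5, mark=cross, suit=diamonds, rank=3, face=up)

One predicate separates the groups cleanly: face is down.
Out: (pile=5, mark=none, suit=hearts, rank=3, face=up), since face is up.
In: (pile=2, mark=cross, suit=clubs, rank=6, face=down), since face is down.
Out: (pile=5, mark=cross, suit=diamonds, rank=3, face=up), since face is up.

Out, In, Out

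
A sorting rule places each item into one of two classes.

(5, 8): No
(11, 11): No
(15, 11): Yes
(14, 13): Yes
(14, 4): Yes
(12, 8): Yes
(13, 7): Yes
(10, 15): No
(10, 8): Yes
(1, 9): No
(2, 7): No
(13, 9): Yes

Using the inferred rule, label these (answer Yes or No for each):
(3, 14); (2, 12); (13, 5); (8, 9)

No, No, Yes, No

Every 'Yes' example satisfies: first > second. None of the 'No' examples do.
(3, 14): No (3 < 14). (2, 12): No (2 < 12). (13, 5): Yes (13 > 5). (8, 9): No (8 < 9).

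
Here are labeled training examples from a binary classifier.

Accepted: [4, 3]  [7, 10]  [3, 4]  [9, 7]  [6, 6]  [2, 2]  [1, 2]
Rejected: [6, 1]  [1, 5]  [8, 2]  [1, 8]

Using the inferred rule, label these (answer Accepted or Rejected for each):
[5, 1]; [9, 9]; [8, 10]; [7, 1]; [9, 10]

Rejected, Accepted, Accepted, Rejected, Accepted

'Accepted' ⟺ |first − second| ≤ 3.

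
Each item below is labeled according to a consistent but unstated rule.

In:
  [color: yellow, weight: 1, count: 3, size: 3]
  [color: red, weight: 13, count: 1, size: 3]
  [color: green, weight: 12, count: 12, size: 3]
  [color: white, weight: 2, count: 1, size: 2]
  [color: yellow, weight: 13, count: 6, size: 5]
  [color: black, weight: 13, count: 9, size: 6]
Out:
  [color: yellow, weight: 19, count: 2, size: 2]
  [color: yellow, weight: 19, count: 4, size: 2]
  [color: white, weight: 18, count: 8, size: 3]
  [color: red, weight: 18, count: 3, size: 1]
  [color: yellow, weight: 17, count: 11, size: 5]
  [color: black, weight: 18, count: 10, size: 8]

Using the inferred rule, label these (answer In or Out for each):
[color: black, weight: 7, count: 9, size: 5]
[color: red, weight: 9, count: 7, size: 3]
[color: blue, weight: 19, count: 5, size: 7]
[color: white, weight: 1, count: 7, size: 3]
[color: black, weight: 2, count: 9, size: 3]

In, In, Out, In, In

'In' ⟺ weight ≤ 13.
[color: black, weight: 7, count: 9, size: 5] → weight = 7 → In.
[color: red, weight: 9, count: 7, size: 3] → weight = 9 → In.
[color: blue, weight: 19, count: 5, size: 7] → weight = 19 → Out.
[color: white, weight: 1, count: 7, size: 3] → weight = 1 → In.
[color: black, weight: 2, count: 9, size: 3] → weight = 2 → In.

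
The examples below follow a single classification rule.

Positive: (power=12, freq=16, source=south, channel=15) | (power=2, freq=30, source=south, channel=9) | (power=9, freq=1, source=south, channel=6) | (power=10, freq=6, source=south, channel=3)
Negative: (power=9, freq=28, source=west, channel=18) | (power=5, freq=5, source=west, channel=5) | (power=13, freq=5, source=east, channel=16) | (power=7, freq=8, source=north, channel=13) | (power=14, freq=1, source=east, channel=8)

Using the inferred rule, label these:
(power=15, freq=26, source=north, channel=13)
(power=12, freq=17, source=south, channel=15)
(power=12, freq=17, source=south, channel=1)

The distinguishing property — source is south — holds for all the 'Positive' cases and none of the 'Negative' cases.
(power=15, freq=26, source=north, channel=13): Negative (source is north).
(power=12, freq=17, source=south, channel=15): Positive (source is south).
(power=12, freq=17, source=south, channel=1): Positive (source is south).

Negative, Positive, Positive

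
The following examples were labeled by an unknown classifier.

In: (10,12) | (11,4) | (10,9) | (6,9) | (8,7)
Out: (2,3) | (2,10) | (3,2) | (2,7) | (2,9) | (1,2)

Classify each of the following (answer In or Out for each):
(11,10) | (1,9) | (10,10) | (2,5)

In, Out, In, Out

The common property of the 'In' items is: sum ≥ 15. No 'Out' item has it.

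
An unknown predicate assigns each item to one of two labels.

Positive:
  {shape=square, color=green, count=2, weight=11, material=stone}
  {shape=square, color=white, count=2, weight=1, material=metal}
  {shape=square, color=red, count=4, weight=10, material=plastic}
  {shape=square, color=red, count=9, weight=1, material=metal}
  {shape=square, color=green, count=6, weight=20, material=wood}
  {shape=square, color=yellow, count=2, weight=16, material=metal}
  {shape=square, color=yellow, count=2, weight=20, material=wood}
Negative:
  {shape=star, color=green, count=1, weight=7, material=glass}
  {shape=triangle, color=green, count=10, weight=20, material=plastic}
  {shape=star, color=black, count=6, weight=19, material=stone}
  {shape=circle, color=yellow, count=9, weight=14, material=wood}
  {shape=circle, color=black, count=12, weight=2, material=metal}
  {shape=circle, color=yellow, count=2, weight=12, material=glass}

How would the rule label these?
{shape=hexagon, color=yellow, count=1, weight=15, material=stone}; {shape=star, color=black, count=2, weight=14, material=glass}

Negative, Negative

Checking candidate rules against both groups, what survives is: shape is square.
{shape=hexagon, color=yellow, count=1, weight=15, material=stone}: Negative (shape is hexagon). {shape=star, color=black, count=2, weight=14, material=glass}: Negative (shape is star).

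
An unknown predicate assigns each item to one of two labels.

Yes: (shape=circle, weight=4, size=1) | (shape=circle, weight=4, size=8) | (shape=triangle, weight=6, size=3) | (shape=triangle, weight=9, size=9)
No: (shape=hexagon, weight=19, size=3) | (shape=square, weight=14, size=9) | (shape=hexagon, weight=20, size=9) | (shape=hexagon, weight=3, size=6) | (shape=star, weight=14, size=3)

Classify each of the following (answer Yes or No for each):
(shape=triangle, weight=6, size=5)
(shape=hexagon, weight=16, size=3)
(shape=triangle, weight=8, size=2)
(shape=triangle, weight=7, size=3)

Yes, No, Yes, Yes

The distinguishing property — shape is circle OR shape is triangle — holds for all the 'Yes' cases and none of the 'No' cases.
(shape=triangle, weight=6, size=5) — shape is triangle, hence Yes. (shape=hexagon, weight=16, size=3) — shape is hexagon, hence No. (shape=triangle, weight=8, size=2) — shape is triangle, hence Yes. (shape=triangle, weight=7, size=3) — shape is triangle, hence Yes.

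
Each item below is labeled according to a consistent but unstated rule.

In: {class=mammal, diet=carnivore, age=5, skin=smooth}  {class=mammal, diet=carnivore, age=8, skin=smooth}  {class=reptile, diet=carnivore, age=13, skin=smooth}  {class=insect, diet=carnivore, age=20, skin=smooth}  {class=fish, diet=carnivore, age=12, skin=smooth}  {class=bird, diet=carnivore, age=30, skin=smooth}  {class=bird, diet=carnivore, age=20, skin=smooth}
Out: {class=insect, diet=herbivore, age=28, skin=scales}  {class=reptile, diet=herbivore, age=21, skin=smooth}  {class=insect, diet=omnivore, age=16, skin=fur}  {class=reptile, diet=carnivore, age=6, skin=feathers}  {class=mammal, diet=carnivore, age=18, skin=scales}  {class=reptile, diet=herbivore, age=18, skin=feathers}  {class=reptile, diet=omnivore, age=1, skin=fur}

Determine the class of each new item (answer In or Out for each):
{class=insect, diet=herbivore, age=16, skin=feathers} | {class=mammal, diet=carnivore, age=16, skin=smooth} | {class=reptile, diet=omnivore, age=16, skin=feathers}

Out, In, Out

The pattern is that an item is 'In' exactly when: diet is carnivore AND skin is smooth.
{class=insect, diet=herbivore, age=16, skin=feathers}: diet is herbivore, skin is feathers — does not satisfy this, so Out. {class=mammal, diet=carnivore, age=16, skin=smooth}: diet is carnivore, skin is smooth — fits, so In. {class=reptile, diet=omnivore, age=16, skin=feathers}: diet is omnivore, skin is feathers — does not satisfy this, so Out.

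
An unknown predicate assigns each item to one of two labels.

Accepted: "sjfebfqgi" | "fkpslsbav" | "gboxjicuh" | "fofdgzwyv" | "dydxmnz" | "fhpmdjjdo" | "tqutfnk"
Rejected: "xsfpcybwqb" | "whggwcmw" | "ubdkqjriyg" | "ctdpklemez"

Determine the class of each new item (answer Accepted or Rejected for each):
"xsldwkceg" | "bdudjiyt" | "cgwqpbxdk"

Accepted, Rejected, Accepted

The simplest hypothesis consistent with all the labels is: odd length.
"xsldwkceg" — length 9, hence Accepted.
"bdudjiyt" — length 8, hence Rejected.
"cgwqpbxdk" — length 9, hence Accepted.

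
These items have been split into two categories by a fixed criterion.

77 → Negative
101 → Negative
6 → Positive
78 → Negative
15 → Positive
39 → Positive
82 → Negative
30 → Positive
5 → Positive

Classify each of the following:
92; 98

Every 'Positive' example satisfies: at most 39. None of the 'Negative' examples do.

Negative, Negative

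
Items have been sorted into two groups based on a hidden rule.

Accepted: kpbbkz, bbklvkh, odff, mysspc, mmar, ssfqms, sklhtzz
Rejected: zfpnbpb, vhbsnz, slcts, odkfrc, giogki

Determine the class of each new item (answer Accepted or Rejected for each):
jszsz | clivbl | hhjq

Rejected, Rejected, Accepted

The common property of the 'Accepted' items is: has a double letter. No 'Rejected' item has it.
jszsz: no doubled letter — doesn't match, so Rejected.
clivbl: no doubled letter — doesn't match, so Rejected.
hhjq: 'hh' doubled — satisfies this, so Accepted.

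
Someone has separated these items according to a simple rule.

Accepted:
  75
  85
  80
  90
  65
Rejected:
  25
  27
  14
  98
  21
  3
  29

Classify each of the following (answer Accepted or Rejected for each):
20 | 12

The distinguishing property — multiple of 5 AND at least 27 — holds for all the 'Accepted' cases and none of the 'Rejected' cases.
20: 20 = 5·4, 20 < 27, fails this test → Rejected.
12: 12 = 5·2 + 2, 12 < 27, fails this test → Rejected.

Rejected, Rejected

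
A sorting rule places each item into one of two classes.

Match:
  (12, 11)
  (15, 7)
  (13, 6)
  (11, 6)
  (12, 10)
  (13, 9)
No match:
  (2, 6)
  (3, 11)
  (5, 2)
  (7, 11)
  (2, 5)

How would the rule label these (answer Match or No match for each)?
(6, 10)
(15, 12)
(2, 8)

No match, Match, No match

Rule: first ≥ 9. This holds for each 'Match' example and fails for each 'No match' one.
(6, 10): first 6, fails the rule → No match.
(15, 12): first 15, has this property → Match.
(2, 8): first 2, fails the rule → No match.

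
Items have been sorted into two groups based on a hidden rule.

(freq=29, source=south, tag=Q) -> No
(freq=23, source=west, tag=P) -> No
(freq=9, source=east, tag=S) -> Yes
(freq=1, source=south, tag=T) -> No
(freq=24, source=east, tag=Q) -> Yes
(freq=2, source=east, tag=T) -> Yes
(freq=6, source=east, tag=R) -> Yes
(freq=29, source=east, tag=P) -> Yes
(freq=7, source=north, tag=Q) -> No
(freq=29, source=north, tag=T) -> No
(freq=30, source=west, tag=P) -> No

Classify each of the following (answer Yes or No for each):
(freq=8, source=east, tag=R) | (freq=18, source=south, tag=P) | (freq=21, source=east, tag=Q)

One predicate separates the groups cleanly: source is east.
(freq=8, source=east, tag=R): source is east — matches, so Yes. (freq=18, source=south, tag=P): source is south — does not satisfy this, so No. (freq=21, source=east, tag=Q): source is east — matches, so Yes.

Yes, No, Yes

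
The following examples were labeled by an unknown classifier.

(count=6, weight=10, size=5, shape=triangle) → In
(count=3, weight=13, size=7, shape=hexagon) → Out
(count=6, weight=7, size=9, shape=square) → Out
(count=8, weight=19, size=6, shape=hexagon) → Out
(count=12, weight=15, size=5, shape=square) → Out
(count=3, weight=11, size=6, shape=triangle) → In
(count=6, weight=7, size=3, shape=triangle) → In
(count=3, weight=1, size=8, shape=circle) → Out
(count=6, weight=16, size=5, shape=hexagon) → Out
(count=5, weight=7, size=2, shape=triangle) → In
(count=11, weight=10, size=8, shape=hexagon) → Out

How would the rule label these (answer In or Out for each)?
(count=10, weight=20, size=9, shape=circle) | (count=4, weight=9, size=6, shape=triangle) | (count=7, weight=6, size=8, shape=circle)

Looking at the examples, the only property every 'In' case has and every 'Out' case lacks is: shape is triangle.

Out, In, Out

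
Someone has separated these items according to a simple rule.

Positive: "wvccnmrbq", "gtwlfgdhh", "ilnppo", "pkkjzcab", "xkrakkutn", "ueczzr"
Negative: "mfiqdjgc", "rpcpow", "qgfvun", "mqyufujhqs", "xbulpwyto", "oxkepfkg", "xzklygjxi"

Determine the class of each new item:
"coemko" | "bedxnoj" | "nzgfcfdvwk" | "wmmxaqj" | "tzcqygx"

All 'Positive' examples share one property — has a double letter — and every 'Negative' example lacks it.
"coemko" → no doubled letter → Negative. "bedxnoj" → no doubled letter → Negative. "nzgfcfdvwk" → no doubled letter → Negative. "wmmxaqj" → 'mm' doubled → Positive. "tzcqygx" → no doubled letter → Negative.

Negative, Negative, Negative, Positive, Negative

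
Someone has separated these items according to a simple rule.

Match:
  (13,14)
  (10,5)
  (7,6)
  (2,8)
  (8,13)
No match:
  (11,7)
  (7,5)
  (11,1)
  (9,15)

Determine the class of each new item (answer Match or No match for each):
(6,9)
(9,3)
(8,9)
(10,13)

The pattern is that an item is 'Match' exactly when: product is even.

Match, No match, Match, Match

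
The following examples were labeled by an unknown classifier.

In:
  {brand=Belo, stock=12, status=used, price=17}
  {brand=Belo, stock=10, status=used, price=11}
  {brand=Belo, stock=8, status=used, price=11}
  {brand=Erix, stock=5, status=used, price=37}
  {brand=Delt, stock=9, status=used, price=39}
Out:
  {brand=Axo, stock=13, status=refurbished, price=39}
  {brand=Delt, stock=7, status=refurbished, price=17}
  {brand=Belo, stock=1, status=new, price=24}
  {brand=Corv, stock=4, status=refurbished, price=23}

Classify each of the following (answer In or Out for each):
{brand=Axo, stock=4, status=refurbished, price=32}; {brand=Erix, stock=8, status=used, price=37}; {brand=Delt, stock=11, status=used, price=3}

A rule that fits every label: status is used — true of each 'In' example, false of each 'Out' one.
{brand=Axo, stock=4, status=refurbished, price=32}: Out (status is refurbished). {brand=Erix, stock=8, status=used, price=37}: In (status is used). {brand=Delt, stock=11, status=used, price=3}: In (status is used).

Out, In, In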